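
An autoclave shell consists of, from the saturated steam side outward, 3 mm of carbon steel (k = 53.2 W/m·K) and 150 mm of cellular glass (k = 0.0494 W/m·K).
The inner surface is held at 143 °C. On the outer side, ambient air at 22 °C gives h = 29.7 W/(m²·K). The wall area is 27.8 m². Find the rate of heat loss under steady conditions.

Q ≈ 1100 W

Series thermal resistances:
R_carbon steel = L/(kA) = 0.003/(53.2×27.8) = 2.028×10^-6 K/W
R_cellular glass = L/(kA) = 0.15/(0.0494×27.8) = 0.1092 K/W
R_outer film = 1/(h_o·A) = 1/(29.7×27.8) = 0.001211 K/W
R_total = 0.1104 K/W
Q = ΔT / R_total = 121 / 0.1104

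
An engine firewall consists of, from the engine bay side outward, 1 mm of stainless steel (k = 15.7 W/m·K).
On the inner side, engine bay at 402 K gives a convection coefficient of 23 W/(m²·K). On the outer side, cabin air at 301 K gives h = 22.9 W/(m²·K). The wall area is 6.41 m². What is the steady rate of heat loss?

Q ≈ 7420 W

Series thermal resistances:
R_inner film = 1/(h_i·A) = 1/(23×6.41) = 0.006783 K/W
R_stainless steel = L/(kA) = 0.001/(15.7×6.41) = 9.937×10^-6 K/W
R_outer film = 1/(h_o·A) = 1/(22.9×6.41) = 0.006812 K/W
R_total = 0.01361 K/W
Q = ΔT / R_total = 101 / 0.01361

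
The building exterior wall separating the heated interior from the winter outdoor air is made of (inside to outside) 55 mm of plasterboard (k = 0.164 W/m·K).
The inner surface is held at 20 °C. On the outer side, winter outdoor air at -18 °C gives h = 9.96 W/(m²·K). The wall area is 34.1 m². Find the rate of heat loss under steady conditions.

Series thermal resistances:
R_plasterboard = L/(kA) = 0.055/(0.164×34.1) = 0.009835 K/W
R_outer film = 1/(h_o·A) = 1/(9.96×34.1) = 0.002944 K/W
R_total = 0.01278 K/W
Q = ΔT / R_total = 38 / 0.01278

Q ≈ 2970 W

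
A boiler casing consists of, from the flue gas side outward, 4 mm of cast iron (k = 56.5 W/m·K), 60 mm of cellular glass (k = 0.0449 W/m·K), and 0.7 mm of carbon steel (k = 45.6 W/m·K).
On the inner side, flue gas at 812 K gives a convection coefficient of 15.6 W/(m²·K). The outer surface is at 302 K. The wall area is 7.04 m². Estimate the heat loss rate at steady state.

Q ≈ 2560 W

Series thermal resistances:
R_inner film = 1/(h_i·A) = 1/(15.6×7.04) = 0.009105 K/W
R_cast iron = L/(kA) = 0.004/(56.5×7.04) = 1.006×10^-5 K/W
R_cellular glass = L/(kA) = 0.06/(0.0449×7.04) = 0.1898 K/W
R_carbon steel = L/(kA) = 0.0007/(45.6×7.04) = 2.181×10^-6 K/W
R_total = 0.1989 K/W
Q = ΔT / R_total = 510 / 0.1989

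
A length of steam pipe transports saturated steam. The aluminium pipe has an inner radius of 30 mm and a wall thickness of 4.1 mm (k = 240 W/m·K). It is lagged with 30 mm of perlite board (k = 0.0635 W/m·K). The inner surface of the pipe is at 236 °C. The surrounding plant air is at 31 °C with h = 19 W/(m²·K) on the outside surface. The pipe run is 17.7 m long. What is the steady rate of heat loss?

Q ≈ 2120 W

Radial resistances (cylindrical: R_cond = ln(r_o/r_i)/(2πkL), R_conv = 1/(h·2πrL)):
R_aluminium pipe wall = ln(34.1/30)/(2π×240×17.7) = 4.799×10^-6 K/W
R_perlite board = ln(64.1/34.1)/(2π×0.0635×17.7) = 0.08937 K/W
R_outer film = 1/(h_o·2πr_oL) = 1/(19×2π×0.0641×17.7) = 0.007383 K/W
R_total = 0.09676 K/W
Q = ΔT/R_total = 205/0.09676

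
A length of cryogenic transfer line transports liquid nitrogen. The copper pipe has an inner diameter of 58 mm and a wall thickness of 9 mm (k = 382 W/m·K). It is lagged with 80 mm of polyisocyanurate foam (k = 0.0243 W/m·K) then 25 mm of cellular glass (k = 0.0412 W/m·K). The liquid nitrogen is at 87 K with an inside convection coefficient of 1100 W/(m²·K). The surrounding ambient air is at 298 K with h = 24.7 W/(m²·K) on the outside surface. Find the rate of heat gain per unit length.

q′ ≈ 25.7 W/m

Cylindrical conduction, so R = ln(r₂/r₁)/(2πkL) per layer, in series:
R_inner film = 1/(h_i·2πr₁L) = 1/(1100×2π×0.029×1) = 0.004989 K/W
R_copper pipe wall = ln(38/29)/(2π×382×1) = 1.126×10^-4 K/W
R_polyisocyanurate foam = ln(118/38)/(2π×0.0243×1) = 7.421 K/W
R_cellular glass = ln(143/118)/(2π×0.0412×1) = 0.7423 K/W
R_outer film = 1/(h_o·2πr_oL) = 1/(24.7×2π×0.143×1) = 0.04506 K/W
R_total = 8.214 K/W
Q = ΔT/R_total = 211/8.214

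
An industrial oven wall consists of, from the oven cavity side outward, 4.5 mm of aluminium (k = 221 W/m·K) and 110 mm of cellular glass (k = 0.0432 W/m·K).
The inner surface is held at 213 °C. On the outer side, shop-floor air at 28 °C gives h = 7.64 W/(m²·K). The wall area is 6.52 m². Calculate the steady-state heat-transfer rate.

Q ≈ 451 W

Series thermal resistances:
R_aluminium = L/(kA) = 0.0045/(221×6.52) = 3.123×10^-6 K/W
R_cellular glass = L/(kA) = 0.11/(0.0432×6.52) = 0.3905 K/W
R_outer film = 1/(h_o·A) = 1/(7.64×6.52) = 0.02008 K/W
R_total = 0.4106 K/W
Q = ΔT / R_total = 185 / 0.4106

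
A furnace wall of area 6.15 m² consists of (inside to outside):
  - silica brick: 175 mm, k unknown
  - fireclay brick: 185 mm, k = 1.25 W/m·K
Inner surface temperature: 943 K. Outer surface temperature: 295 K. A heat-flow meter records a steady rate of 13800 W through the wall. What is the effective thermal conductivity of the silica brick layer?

k ≈ 1.24 W/(m·K)

Series thermal resistances:
R_fireclay brick = L/(kA) = 0.185/(1.25×6.15) = 0.02407 K/W
Sum of known resistances R_other = 0.02407 K/W
Total R = ΔT/Q = 648/13800 = 0.04696 K/W
R_silica brick = R_total − R_other = 0.02289 K/W
k = L/(R·A) = 0.175/(0.02289×6.15)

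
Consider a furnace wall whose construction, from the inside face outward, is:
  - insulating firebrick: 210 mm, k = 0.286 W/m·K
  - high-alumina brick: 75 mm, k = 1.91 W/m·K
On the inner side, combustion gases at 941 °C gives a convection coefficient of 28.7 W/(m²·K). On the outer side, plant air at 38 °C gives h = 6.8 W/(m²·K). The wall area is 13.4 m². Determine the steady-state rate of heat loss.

Q ≈ 12700 W

Using the resistance-network approach (series):
R_inner film = 1/(h_i·A) = 1/(28.7×13.4) = 0.0026 K/W
R_insulating firebrick = L/(kA) = 0.21/(0.286×13.4) = 0.0548 K/W
R_high-alumina brick = L/(kA) = 0.075/(1.91×13.4) = 0.00293 K/W
R_outer film = 1/(h_o·A) = 1/(6.8×13.4) = 0.01097 K/W
R_total = 0.0713 K/W
Q = ΔT / R_total = 903 / 0.0713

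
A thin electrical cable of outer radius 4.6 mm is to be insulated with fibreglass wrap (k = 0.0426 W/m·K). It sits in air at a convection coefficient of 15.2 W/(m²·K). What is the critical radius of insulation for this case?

For a cylinder r_cr = k/h = 0.0426/15.2
r_cr = 2.8 mm; since the bare radius (4.6 mm) is above r_cr, any added insulation will reduce heat loss.

r_cr ≈ 2.8 mm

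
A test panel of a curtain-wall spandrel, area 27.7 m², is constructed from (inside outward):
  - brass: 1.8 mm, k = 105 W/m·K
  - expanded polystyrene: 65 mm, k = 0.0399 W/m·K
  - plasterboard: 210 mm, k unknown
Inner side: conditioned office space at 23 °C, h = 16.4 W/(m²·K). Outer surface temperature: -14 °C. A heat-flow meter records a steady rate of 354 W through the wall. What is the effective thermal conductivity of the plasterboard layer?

k ≈ 0.174 W/(m·K)

Using the resistance-network approach (series):
R_inner film = 1/(h_i·A) = 1/(16.4×27.7) = 0.002201 K/W
R_brass = L/(kA) = 0.0018/(105×27.7) = 6.189×10^-7 K/W
R_expanded polystyrene = L/(kA) = 0.065/(0.0399×27.7) = 0.05881 K/W
Sum of known resistances R_other = 0.06101 K/W
Total R = ΔT/Q = 37/354 = 0.1045 K/W
R_plasterboard = R_total − R_other = 0.04351 K/W
k = L/(R·A) = 0.21/(0.04351×27.7)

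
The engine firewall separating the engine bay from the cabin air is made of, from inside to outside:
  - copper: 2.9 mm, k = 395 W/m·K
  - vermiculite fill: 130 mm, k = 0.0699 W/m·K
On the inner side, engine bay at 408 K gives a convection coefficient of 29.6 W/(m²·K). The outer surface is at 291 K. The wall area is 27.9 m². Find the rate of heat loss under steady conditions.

Q ≈ 1720 W

Series thermal resistances:
R_inner film = 1/(h_i·A) = 1/(29.6×27.9) = 0.001211 K/W
R_copper = L/(kA) = 0.0029/(395×27.9) = 2.631×10^-7 K/W
R_vermiculite fill = L/(kA) = 0.13/(0.0699×27.9) = 0.06666 K/W
R_total = 0.06787 K/W
Q = ΔT / R_total = 117 / 0.06787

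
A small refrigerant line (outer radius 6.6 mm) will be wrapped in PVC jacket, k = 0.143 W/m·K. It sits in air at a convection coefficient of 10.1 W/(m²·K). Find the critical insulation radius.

For a cylinder r_cr = k/h = 0.143/10.1
r_cr = 14.2 mm; since the bare radius (6.6 mm) is below r_cr, adding a thin layer of insulation will *increase* heat loss.

r_cr ≈ 14.2 mm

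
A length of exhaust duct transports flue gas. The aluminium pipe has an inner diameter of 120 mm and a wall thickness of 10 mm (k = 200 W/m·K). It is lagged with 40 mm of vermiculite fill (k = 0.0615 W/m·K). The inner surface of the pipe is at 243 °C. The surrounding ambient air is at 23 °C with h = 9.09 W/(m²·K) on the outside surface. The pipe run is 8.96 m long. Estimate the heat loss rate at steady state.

Q ≈ 1480 W

For a radial system each layer contributes R = ln(r_out/r_in)/(2πkL); films add R = 1/(hA).
R_aluminium pipe wall = ln(70/60)/(2π×200×8.96) = 1.369×10^-5 K/W
R_vermiculite fill = ln(110/70)/(2π×0.0615×8.96) = 0.1305 K/W
R_outer film = 1/(h_o·2πr_oL) = 1/(9.09×2π×0.11×8.96) = 0.01776 K/W
R_total = 0.1483 K/W
Q = ΔT/R_total = 220/0.1483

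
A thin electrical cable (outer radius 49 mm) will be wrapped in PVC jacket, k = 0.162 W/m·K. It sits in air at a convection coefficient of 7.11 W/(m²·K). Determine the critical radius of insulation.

For a cylinder r_cr = k/h = 0.162/7.11
r_cr = 22.8 mm; since the bare radius (49 mm) is above r_cr, any added insulation will reduce heat loss.

r_cr ≈ 22.8 mm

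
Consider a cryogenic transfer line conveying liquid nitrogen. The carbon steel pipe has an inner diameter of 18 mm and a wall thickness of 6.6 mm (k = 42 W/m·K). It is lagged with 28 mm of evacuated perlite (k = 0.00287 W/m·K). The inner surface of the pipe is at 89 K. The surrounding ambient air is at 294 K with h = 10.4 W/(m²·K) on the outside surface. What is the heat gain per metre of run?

q′ ≈ 3.57 W/m

For a radial system each layer contributes R = ln(r_out/r_in)/(2πkL); films add R = 1/(hA).
R_carbon steel pipe wall = ln(15.6/9)/(2π×42×1) = 0.002084 K/W
R_evacuated perlite = ln(43.6/15.6)/(2π×0.00287×1) = 57 K/W
R_outer film = 1/(h_o·2πr_oL) = 1/(10.4×2π×0.0436×1) = 0.351 K/W
R_total = 57.35 K/W
Q = ΔT/R_total = 205/57.35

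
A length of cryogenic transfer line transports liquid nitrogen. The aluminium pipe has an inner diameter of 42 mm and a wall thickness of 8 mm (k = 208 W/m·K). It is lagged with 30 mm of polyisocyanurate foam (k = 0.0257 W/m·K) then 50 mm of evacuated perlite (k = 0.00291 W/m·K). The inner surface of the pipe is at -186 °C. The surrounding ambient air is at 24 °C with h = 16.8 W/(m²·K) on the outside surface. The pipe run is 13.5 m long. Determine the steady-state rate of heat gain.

For a radial system each layer contributes R = ln(r_out/r_in)/(2πkL); films add R = 1/(hA).
R_aluminium pipe wall = ln(29/21)/(2π×208×13.5) = 1.829×10^-5 K/W
R_polyisocyanurate foam = ln(59/29)/(2π×0.0257×13.5) = 0.3258 K/W
R_evacuated perlite = ln(109/59)/(2π×0.00291×13.5) = 2.487 K/W
R_outer film = 1/(h_o·2πr_oL) = 1/(16.8×2π×0.109×13.5) = 0.006438 K/W
R_total = 2.819 K/W
Q = ΔT/R_total = 210/2.819

Q ≈ 74.5 W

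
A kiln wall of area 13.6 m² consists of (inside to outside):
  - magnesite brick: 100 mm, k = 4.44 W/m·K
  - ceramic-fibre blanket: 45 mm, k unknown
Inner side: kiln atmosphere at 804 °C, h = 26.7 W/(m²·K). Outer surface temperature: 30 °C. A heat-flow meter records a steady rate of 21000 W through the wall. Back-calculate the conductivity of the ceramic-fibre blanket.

Series thermal resistances:
R_inner film = 1/(h_i·A) = 1/(26.7×13.6) = 0.002754 K/W
R_magnesite brick = L/(kA) = 0.1/(4.44×13.6) = 0.001656 K/W
Sum of known resistances R_other = 0.00441 K/W
Total R = ΔT/Q = 774/21000 = 0.03686 K/W
R_ceramic-fibre blanket = R_total − R_other = 0.03245 K/W
k = L/(R·A) = 0.045/(0.03245×13.6)

k ≈ 0.102 W/(m·K)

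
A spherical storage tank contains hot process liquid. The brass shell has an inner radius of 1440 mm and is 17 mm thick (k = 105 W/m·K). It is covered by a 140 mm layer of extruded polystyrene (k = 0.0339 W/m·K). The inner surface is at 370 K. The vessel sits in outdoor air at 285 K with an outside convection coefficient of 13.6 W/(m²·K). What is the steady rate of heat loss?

Radial (spherical) resistances in series:
R_brass shell = (1/1.44 − 1/1.457)/(4π×105) = 6.141×10^-6 K/W
R_extruded polystyrene = (1/1.457 − 1/1.597)/(4π×0.0339) = 0.1412 K/W
R_outer film = 1/(h·4πr_o²) = 1/(13.6×4π×1.597²) = 0.002294 K/W
R_total = 0.1435 K/W
Q = ΔT/R_total = 85/0.1435

Q ≈ 592 W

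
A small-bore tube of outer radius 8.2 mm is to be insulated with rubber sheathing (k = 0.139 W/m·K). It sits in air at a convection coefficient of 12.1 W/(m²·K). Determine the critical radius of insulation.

For a cylinder r_cr = k/h = 0.139/12.1
r_cr = 11.5 mm; since the bare radius (8.2 mm) is below r_cr, adding a thin layer of insulation will *increase* heat loss.

r_cr ≈ 11.5 mm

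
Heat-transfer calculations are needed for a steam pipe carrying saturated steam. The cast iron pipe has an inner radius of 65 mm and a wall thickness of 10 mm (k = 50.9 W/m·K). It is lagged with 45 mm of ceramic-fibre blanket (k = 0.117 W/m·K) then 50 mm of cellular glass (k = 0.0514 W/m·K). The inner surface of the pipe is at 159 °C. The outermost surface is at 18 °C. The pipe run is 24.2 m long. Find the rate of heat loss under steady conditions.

For a radial system each layer contributes R = ln(r_out/r_in)/(2πkL); films add R = 1/(hA).
R_cast iron pipe wall = ln(75/65)/(2π×50.9×24.2) = 1.849×10^-5 K/W
R_ceramic-fibre blanket = ln(120/75)/(2π×0.117×24.2) = 0.02642 K/W
R_cellular glass = ln(170/120)/(2π×0.0514×24.2) = 0.04457 K/W
R_total = 0.071 K/W
Q = ΔT/R_total = 141/0.071

Q ≈ 1990 W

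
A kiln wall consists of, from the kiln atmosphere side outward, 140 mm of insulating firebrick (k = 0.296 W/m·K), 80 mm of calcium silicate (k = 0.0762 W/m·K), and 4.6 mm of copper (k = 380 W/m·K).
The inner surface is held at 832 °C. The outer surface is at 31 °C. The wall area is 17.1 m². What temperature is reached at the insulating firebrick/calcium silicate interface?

T ≈ 583 °C

Thermal resistances in series:
R_insulating firebrick = L/(kA) = 0.14/(0.296×17.1) = 0.02766 K/W
R_calcium silicate = L/(kA) = 0.08/(0.0762×17.1) = 0.0614 K/W
R_copper = L/(kA) = 0.0046/(380×17.1) = 7.079×10^-7 K/W
R_total = 0.08906 K/W;  Q = ΔT/R_total = 801/0.08906 = 8994 W
T_interface = T_inner − Q·ΣR(inner→interface) = 832 − 8990×0.02766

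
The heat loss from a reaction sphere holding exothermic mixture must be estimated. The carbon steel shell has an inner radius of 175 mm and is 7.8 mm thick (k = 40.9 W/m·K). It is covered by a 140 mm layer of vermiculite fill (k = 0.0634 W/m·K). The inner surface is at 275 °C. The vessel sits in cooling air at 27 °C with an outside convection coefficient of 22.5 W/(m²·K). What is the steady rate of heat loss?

Q ≈ 82.3 W

Radial (spherical) resistances in series:
R_carbon steel shell = (1/0.175 − 1/0.1828)/(4π×40.9) = 4.744×10^-4 K/W
R_vermiculite fill = (1/0.1828 − 1/0.3228)/(4π×0.0634) = 2.978 K/W
R_outer film = 1/(h·4πr_o²) = 1/(22.5×4π×0.3228²) = 0.03394 K/W
R_total = 3.012 K/W
Q = ΔT/R_total = 248/3.012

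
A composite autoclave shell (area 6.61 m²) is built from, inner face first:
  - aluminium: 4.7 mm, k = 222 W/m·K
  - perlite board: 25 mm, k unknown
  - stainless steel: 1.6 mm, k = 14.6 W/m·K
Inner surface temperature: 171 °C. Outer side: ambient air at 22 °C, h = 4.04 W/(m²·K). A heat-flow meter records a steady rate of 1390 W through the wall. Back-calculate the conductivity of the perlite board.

Thermal resistances in series:
R_aluminium = L/(kA) = 0.0047/(222×6.61) = 3.203×10^-6 K/W
R_stainless steel = L/(kA) = 0.0016/(14.6×6.61) = 1.658×10^-5 K/W
R_outer film = 1/(h_o·A) = 1/(4.04×6.61) = 0.03745 K/W
Sum of known resistances R_other = 0.03747 K/W
Total R = ΔT/Q = 149/1390 = 0.1072 K/W
R_perlite board = R_total − R_other = 0.06973 K/W
k = L/(R·A) = 0.025/(0.06973×6.61)

k ≈ 0.0542 W/(m·K)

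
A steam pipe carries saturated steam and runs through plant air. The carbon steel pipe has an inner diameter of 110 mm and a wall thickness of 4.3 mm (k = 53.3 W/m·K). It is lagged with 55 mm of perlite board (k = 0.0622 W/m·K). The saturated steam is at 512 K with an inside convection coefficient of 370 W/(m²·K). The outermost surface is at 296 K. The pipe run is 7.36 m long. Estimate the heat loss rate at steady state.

Per-layer cylindrical resistances, series-summed:
R_inner film = 1/(h_i·2πr₁L) = 1/(370×2π×0.055×7.36) = 0.001063 K/W
R_carbon steel pipe wall = ln(59.3/55)/(2π×53.3×7.36) = 3.054×10^-5 K/W
R_perlite board = ln(114.3/59.3)/(2π×0.0622×7.36) = 0.2281 K/W
R_total = 0.2292 K/W
Q = ΔT/R_total = 216/0.2292

Q ≈ 942 W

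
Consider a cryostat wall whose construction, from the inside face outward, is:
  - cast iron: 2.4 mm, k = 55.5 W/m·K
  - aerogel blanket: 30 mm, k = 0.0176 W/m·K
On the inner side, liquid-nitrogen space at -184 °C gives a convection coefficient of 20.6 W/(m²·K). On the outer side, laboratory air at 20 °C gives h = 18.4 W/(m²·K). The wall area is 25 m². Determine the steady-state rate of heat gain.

Q ≈ 2820 W

Series thermal resistances:
R_inner film = 1/(h_i·A) = 1/(20.6×25) = 0.001942 K/W
R_cast iron = L/(kA) = 0.0024/(55.5×25) = 1.73×10^-6 K/W
R_aerogel blanket = L/(kA) = 0.03/(0.0176×25) = 0.06818 K/W
R_outer film = 1/(h_o·A) = 1/(18.4×25) = 0.002174 K/W
R_total = 0.0723 K/W
Q = ΔT / R_total = 204 / 0.0723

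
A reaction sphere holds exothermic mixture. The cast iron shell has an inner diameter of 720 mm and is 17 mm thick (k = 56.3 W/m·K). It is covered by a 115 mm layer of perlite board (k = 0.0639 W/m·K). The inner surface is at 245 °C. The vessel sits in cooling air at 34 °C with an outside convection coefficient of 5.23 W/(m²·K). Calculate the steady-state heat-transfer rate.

Radial (spherical) resistances in series:
R_cast iron shell = (1/0.36 − 1/0.377)/(4π×56.3) = 1.77×10^-4 K/W
R_perlite board = (1/0.377 − 1/0.492)/(4π×0.0639) = 0.7721 K/W
R_outer film = 1/(h·4πr_o²) = 1/(5.23×4π×0.492²) = 0.06286 K/W
R_total = 0.8351 K/W
Q = ΔT/R_total = 211/0.8351

Q ≈ 253 W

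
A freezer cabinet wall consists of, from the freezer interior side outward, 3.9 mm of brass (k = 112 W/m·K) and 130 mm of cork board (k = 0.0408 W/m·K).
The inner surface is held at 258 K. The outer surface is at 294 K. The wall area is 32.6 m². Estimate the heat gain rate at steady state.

Q ≈ 368 W

Series thermal resistances:
R_brass = L/(kA) = 0.0039/(112×32.6) = 1.068×10^-6 K/W
R_cork board = L/(kA) = 0.13/(0.0408×32.6) = 0.09774 K/W
R_total = 0.09774 K/W
Q = ΔT / R_total = 36 / 0.09774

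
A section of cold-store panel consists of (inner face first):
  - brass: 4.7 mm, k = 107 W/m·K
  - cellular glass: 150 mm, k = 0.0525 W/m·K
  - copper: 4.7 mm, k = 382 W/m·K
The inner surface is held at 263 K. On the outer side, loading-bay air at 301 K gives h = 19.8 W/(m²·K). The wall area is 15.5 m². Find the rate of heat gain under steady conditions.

Using the resistance-network approach (series):
R_brass = L/(kA) = 0.0047/(107×15.5) = 2.834×10^-6 K/W
R_cellular glass = L/(kA) = 0.15/(0.0525×15.5) = 0.1843 K/W
R_copper = L/(kA) = 0.0047/(382×15.5) = 7.938×10^-7 K/W
R_outer film = 1/(h_o·A) = 1/(19.8×15.5) = 0.003258 K/W
R_total = 0.1876 K/W
Q = ΔT / R_total = 38 / 0.1876

Q ≈ 203 W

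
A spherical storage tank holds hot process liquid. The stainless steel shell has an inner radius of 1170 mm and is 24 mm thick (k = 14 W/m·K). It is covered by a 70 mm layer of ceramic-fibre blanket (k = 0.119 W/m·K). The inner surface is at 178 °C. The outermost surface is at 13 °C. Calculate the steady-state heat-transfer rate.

Q ≈ 5300 W

Each spherical layer contributes R = (1/r_i − 1/r_o)/(4πk):
R_stainless steel shell = (1/1.17 − 1/1.194)/(4π×14) = 9.765×10^-5 K/W
R_ceramic-fibre blanket = (1/1.194 − 1/1.264)/(4π×0.119) = 0.03102 K/W
R_total = 0.03111 K/W
Q = ΔT/R_total = 165/0.03111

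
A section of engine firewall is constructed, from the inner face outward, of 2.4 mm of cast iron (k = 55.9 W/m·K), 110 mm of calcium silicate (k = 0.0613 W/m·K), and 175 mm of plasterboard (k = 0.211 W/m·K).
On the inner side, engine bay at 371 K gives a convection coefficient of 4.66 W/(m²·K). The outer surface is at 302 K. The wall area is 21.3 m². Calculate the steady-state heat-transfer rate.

Q ≈ 518 W

Model the wall as resistances in series:
R_inner film = 1/(h_i·A) = 1/(4.66×21.3) = 0.01007 K/W
R_cast iron = L/(kA) = 0.0024/(55.9×21.3) = 2.016×10^-6 K/W
R_calcium silicate = L/(kA) = 0.11/(0.0613×21.3) = 0.08425 K/W
R_plasterboard = L/(kA) = 0.175/(0.211×21.3) = 0.03894 K/W
R_total = 0.1333 K/W
Q = ΔT / R_total = 69 / 0.1333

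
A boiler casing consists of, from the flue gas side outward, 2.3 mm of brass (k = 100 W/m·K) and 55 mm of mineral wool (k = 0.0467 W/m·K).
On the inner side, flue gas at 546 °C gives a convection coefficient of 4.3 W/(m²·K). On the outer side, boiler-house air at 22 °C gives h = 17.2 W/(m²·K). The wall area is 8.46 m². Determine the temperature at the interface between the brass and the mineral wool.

Series thermal resistances:
R_inner film = 1/(h_i·A) = 1/(4.3×8.46) = 0.02749 K/W
R_brass = L/(kA) = 0.0023/(100×8.46) = 2.719×10^-6 K/W
R_mineral wool = L/(kA) = 0.055/(0.0467×8.46) = 0.1392 K/W
R_outer film = 1/(h_o·A) = 1/(17.2×8.46) = 0.006872 K/W
R_total = 0.1736 K/W;  Q = ΔT/R_total = 524/0.1736 = 3019 W
T_interface = T_inner − Q·ΣR(inner→interface) = 546 − 3020×0.02749

T ≈ 463 °C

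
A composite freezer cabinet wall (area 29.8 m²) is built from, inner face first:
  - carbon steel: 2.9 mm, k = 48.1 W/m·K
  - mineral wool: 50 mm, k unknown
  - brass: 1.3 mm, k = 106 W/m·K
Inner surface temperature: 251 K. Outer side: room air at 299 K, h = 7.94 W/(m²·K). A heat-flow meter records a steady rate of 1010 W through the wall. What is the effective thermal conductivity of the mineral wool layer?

Model the wall as resistances in series:
R_carbon steel = L/(kA) = 0.0029/(48.1×29.8) = 2.023×10^-6 K/W
R_brass = L/(kA) = 0.0013/(106×29.8) = 4.115×10^-7 K/W
R_outer film = 1/(h_o·A) = 1/(7.94×29.8) = 0.004226 K/W
Sum of known resistances R_other = 0.004229 K/W
Total R = ΔT/Q = 48/1010 = 0.04752 K/W
R_mineral wool = R_total − R_other = 0.0433 K/W
k = L/(R·A) = 0.05/(0.0433×29.8)

k ≈ 0.0388 W/(m·K)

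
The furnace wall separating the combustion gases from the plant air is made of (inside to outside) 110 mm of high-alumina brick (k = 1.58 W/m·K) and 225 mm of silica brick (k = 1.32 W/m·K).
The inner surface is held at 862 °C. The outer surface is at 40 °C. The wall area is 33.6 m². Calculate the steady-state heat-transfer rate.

Q ≈ 115000 W

Using the resistance-network approach (series):
R_high-alumina brick = L/(kA) = 0.11/(1.58×33.6) = 0.002072 K/W
R_silica brick = L/(kA) = 0.225/(1.32×33.6) = 0.005073 K/W
R_total = 0.007145 K/W
Q = ΔT / R_total = 822 / 0.007145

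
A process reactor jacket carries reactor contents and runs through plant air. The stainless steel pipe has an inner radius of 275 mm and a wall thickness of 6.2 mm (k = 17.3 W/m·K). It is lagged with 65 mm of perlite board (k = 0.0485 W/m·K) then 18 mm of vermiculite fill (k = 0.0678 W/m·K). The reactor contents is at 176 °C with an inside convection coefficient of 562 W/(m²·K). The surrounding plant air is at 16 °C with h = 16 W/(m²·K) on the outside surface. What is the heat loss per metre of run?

For a radial system each layer contributes R = ln(r_out/r_in)/(2πkL); films add R = 1/(hA).
R_inner film = 1/(h_i·2πr₁L) = 1/(562×2π×0.275×1) = 0.00103 K/W
R_stainless steel pipe wall = ln(281.2/275)/(2π×17.3×1) = 2.051×10^-4 K/W
R_perlite board = ln(346.2/281.2)/(2π×0.0485×1) = 0.6824 K/W
R_vermiculite fill = ln(364.2/346.2)/(2π×0.0678×1) = 0.119 K/W
R_outer film = 1/(h_o·2πr_oL) = 1/(16×2π×0.3642×1) = 0.02731 K/W
R_total = 0.8299 K/W
Q = ΔT/R_total = 160/0.8299

q′ ≈ 193 W/m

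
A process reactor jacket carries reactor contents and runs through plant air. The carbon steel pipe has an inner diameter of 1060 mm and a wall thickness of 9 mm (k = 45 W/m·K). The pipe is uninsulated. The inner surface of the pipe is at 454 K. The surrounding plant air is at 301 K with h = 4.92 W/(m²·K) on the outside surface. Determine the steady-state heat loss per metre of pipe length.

For a radial system each layer contributes R = ln(r_out/r_in)/(2πkL); films add R = 1/(hA).
R_carbon steel pipe wall = ln(539/530)/(2π×45×1) = 5.955×10^-5 K/W
R_outer film = 1/(h_o·2πr_oL) = 1/(4.92×2π×0.539×1) = 0.06002 K/W
R_total = 0.06008 K/W
Q = ΔT/R_total = 153/0.06008

q′ ≈ 2550 W/m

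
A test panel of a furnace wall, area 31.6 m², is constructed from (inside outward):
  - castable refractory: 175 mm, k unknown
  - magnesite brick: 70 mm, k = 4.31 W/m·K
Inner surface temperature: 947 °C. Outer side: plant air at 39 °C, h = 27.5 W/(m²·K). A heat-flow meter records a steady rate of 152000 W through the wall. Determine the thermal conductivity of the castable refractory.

Series thermal resistances:
R_magnesite brick = L/(kA) = 0.07/(4.31×31.6) = 5.14×10^-4 K/W
R_outer film = 1/(h_o·A) = 1/(27.5×31.6) = 0.001151 K/W
Sum of known resistances R_other = 0.001665 K/W
Total R = ΔT/Q = 908/152000 = 0.005974 K/W
R_castable refractory = R_total − R_other = 0.004309 K/W
k = L/(R·A) = 0.175/(0.004309×31.6)

k ≈ 1.29 W/(m·K)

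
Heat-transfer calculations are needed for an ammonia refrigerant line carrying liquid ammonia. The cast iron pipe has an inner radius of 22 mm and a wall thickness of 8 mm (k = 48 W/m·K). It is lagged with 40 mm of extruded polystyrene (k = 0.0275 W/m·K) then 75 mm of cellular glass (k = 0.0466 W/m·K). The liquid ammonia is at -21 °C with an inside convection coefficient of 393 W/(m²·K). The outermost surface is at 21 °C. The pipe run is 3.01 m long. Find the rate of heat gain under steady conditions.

Q ≈ 17.1 W

Cylindrical conduction, so R = ln(r₂/r₁)/(2πkL) per layer, in series:
R_inner film = 1/(h_i·2πr₁L) = 1/(393×2π×0.022×3.01) = 0.006116 K/W
R_cast iron pipe wall = ln(30/22)/(2π×48×3.01) = 3.417×10^-4 K/W
R_extruded polystyrene = ln(70/30)/(2π×0.0275×3.01) = 1.629 K/W
R_cellular glass = ln(145/70)/(2π×0.0466×3.01) = 0.8263 K/W
R_total = 2.462 K/W
Q = ΔT/R_total = 42/2.462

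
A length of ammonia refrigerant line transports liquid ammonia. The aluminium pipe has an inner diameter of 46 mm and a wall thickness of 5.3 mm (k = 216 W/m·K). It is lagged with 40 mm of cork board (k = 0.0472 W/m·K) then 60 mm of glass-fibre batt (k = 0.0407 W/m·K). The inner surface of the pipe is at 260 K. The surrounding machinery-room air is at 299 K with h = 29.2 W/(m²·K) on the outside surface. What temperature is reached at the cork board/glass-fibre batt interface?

For a radial system each layer contributes R = ln(r_out/r_in)/(2πkL); films add R = 1/(hA).
R_aluminium pipe wall = ln(28.3/23)/(2π×216×1) = 1.528×10^-4 K/W
R_cork board = ln(68.3/28.3)/(2π×0.0472×1) = 2.971 K/W
R_glass-fibre batt = ln(128.3/68.3)/(2π×0.0407×1) = 2.465 K/W
R_outer film = 1/(h_o·2πr_oL) = 1/(29.2×2π×0.1283×1) = 0.04248 K/W
R_total = 5.479 K/W
Q = ΔT/R_total = 39/5.479
Q = 7.12 W/m
T_interface = T_inner + Q·ΣR(inner→interface) = 260 + 7.12×2.971

T ≈ 281 K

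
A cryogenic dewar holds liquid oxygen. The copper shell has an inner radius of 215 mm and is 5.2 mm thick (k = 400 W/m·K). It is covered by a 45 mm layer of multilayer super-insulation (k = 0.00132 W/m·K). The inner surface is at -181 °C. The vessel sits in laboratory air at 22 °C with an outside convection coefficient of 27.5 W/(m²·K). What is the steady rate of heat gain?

Q ≈ 4.37 W

Each spherical layer contributes R = (1/r_i − 1/r_o)/(4πk):
R_copper shell = (1/0.215 − 1/0.2202)/(4π×400) = 2.185×10^-5 K/W
R_multilayer super-insulation = (1/0.2202 − 1/0.2652)/(4π×0.00132) = 46.46 K/W
R_outer film = 1/(h·4πr_o²) = 1/(27.5×4π×0.2652²) = 0.04114 K/W
R_total = 46.5 K/W
Q = ΔT/R_total = 203/46.5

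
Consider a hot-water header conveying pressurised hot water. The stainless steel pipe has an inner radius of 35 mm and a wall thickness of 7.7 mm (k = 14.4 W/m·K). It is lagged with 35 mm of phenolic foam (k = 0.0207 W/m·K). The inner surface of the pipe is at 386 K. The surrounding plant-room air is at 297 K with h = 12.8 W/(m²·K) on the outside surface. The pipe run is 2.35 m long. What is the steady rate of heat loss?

Cylindrical conduction, so R = ln(r₂/r₁)/(2πkL) per layer, in series:
R_stainless steel pipe wall = ln(42.7/35)/(2π×14.4×2.35) = 9.352×10^-4 K/W
R_phenolic foam = ln(77.7/42.7)/(2π×0.0207×2.35) = 1.959 K/W
R_outer film = 1/(h_o·2πr_oL) = 1/(12.8×2π×0.0777×2.35) = 0.0681 K/W
R_total = 2.028 K/W
Q = ΔT/R_total = 89/2.028

Q ≈ 43.9 W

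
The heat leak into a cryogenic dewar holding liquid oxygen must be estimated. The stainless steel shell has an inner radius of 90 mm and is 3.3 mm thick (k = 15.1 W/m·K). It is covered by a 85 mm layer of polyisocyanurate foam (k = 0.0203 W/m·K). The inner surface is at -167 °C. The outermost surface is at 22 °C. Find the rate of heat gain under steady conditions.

Q ≈ 9.43 W

For a spherical shell R = (1/r₁ − 1/r₂)/(4πk); film R = 1/(h·4πr²). In series:
R_stainless steel shell = (1/0.09 − 1/0.0933)/(4π×15.1) = 0.002071 K/W
R_polyisocyanurate foam = (1/0.0933 − 1/0.1783)/(4π×0.0203) = 20.03 K/W
R_total = 20.03 K/W
Q = ΔT/R_total = 189/20.03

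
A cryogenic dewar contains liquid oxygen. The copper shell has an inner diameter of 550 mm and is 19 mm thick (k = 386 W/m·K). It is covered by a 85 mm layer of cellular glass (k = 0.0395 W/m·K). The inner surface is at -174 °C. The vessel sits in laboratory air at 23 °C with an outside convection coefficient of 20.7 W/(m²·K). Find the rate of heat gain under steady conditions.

For a spherical shell R = (1/r₁ − 1/r₂)/(4πk); film R = 1/(h·4πr²). In series:
R_copper shell = (1/0.275 − 1/0.294)/(4π×386) = 4.845×10^-5 K/W
R_cellular glass = (1/0.294 − 1/0.379)/(4π×0.0395) = 1.537 K/W
R_outer film = 1/(h·4πr_o²) = 1/(20.7×4π×0.379²) = 0.02676 K/W
R_total = 1.564 K/W
Q = ΔT/R_total = 197/1.564

Q ≈ 126 W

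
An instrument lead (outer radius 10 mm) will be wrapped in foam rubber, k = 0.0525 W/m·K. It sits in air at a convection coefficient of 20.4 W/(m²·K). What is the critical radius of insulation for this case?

r_cr ≈ 2.57 mm

For a cylinder r_cr = k/h = 0.0525/20.4
r_cr = 2.57 mm; since the bare radius (10 mm) is above r_cr, any added insulation will reduce heat loss.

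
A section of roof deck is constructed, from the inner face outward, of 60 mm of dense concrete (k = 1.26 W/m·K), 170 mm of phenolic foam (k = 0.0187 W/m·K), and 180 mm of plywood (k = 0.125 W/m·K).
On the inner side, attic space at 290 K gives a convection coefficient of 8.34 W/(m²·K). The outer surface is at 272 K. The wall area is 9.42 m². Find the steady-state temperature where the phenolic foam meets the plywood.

Model the wall as resistances in series:
R_inner film = 1/(h_i·A) = 1/(8.34×9.42) = 0.01273 K/W
R_dense concrete = L/(kA) = 0.06/(1.26×9.42) = 0.005055 K/W
R_phenolic foam = L/(kA) = 0.17/(0.0187×9.42) = 0.9651 K/W
R_plywood = L/(kA) = 0.18/(0.125×9.42) = 0.1529 K/W
R_total = 1.136 K/W;  Q = ΔT/R_total = 18/1.136 = 15.85 W
T_interface = T_inner − Q·ΣR(inner→interface) = 290 − 15.8×0.9828

T ≈ 274 K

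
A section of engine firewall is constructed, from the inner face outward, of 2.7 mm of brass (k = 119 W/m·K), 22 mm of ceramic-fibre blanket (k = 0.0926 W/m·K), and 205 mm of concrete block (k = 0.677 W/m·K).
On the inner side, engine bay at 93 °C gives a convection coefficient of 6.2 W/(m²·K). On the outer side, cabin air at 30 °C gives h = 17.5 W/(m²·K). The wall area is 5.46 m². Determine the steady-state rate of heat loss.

Thermal resistances in series:
R_inner film = 1/(h_i·A) = 1/(6.2×5.46) = 0.02954 K/W
R_brass = L/(kA) = 0.0027/(119×5.46) = 4.156×10^-6 K/W
R_ceramic-fibre blanket = L/(kA) = 0.022/(0.0926×5.46) = 0.04351 K/W
R_concrete block = L/(kA) = 0.205/(0.677×5.46) = 0.05546 K/W
R_outer film = 1/(h_o·A) = 1/(17.5×5.46) = 0.01047 K/W
R_total = 0.139 K/W
Q = ΔT / R_total = 63 / 0.139

Q ≈ 453 W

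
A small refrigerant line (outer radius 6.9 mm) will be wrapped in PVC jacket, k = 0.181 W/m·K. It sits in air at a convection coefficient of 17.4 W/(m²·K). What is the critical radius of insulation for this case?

r_cr ≈ 10.4 mm

For a cylinder r_cr = k/h = 0.181/17.4
r_cr = 10.4 mm; since the bare radius (6.9 mm) is below r_cr, adding a thin layer of insulation will *increase* heat loss.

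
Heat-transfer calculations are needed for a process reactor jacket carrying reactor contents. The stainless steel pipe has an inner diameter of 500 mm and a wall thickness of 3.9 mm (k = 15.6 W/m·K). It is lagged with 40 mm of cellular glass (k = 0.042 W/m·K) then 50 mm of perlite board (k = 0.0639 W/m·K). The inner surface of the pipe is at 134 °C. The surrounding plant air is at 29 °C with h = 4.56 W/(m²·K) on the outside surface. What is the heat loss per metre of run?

q′ ≈ 100 W/m

Radial resistances (cylindrical: R_cond = ln(r_o/r_i)/(2πkL), R_conv = 1/(h·2πrL)):
R_stainless steel pipe wall = ln(253.9/250)/(2π×15.6×1) = 1.579×10^-4 K/W
R_cellular glass = ln(293.9/253.9)/(2π×0.042×1) = 0.5544 K/W
R_perlite board = ln(343.9/293.9)/(2π×0.0639×1) = 0.3913 K/W
R_outer film = 1/(h_o·2πr_oL) = 1/(4.56×2π×0.3439×1) = 0.1015 K/W
R_total = 1.047 K/W
Q = ΔT/R_total = 105/1.047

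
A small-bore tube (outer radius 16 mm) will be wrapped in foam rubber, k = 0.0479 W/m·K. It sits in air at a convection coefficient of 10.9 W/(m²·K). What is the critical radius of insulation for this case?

For a cylinder r_cr = k/h = 0.0479/10.9
r_cr = 4.39 mm; since the bare radius (16 mm) is above r_cr, any added insulation will reduce heat loss.

r_cr ≈ 4.39 mm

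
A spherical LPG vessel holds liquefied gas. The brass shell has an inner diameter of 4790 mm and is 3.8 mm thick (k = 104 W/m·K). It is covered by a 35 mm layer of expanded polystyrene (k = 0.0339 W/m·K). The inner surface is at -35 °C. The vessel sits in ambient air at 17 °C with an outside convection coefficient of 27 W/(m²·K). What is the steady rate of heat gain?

Q ≈ 3570 W

Each spherical layer contributes R = (1/r_i − 1/r_o)/(4πk):
R_brass shell = (1/2.395 − 1/2.3988)/(4π×104) = 5.061×10^-7 K/W
R_expanded polystyrene = (1/2.3988 − 1/2.4338)/(4π×0.0339) = 0.01407 K/W
R_outer film = 1/(h·4πr_o²) = 1/(27×4π×2.4338²) = 4.976×10^-4 K/W
R_total = 0.01457 K/W
Q = ΔT/R_total = 52/0.01457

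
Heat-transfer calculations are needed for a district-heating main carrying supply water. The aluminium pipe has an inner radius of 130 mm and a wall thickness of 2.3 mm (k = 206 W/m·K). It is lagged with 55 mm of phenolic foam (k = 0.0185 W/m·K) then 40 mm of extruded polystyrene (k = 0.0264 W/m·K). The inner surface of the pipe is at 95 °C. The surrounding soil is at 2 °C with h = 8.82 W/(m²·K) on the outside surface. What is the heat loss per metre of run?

q′ ≈ 21.9 W/m

Treating each annulus and film as a series resistance:
R_aluminium pipe wall = ln(132.3/130)/(2π×206×1) = 1.355×10^-5 K/W
R_phenolic foam = ln(187.3/132.3)/(2π×0.0185×1) = 2.991 K/W
R_extruded polystyrene = ln(227.3/187.3)/(2π×0.0264×1) = 1.167 K/W
R_outer film = 1/(h_o·2πr_oL) = 1/(8.82×2π×0.2273×1) = 0.07939 K/W
R_total = 4.237 K/W
Q = ΔT/R_total = 93/4.237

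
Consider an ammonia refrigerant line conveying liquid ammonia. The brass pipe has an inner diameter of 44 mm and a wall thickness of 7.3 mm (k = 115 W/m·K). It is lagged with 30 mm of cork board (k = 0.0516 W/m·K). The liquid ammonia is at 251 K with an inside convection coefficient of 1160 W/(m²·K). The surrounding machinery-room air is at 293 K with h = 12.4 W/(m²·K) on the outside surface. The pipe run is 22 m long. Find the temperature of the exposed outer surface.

T ≈ 289 K

Cylindrical conduction, so R = ln(r₂/r₁)/(2πkL) per layer, in series:
R_inner film = 1/(h_i·2πr₁L) = 1/(1160×2π×0.022×22) = 2.835×10^-4 K/W
R_brass pipe wall = ln(29.3/22)/(2π×115×22) = 1.803×10^-5 K/W
R_cork board = ln(59.3/29.3)/(2π×0.0516×22) = 0.09884 K/W
R_outer film = 1/(h_o·2πr_oL) = 1/(12.4×2π×0.0593×22) = 0.009838 K/W
R_total = 0.109 K/W
Q = ΔT/R_total = 42/0.109
Q = 385 W
T_interface = T_inner + Q·ΣR(inner→interface) = 251 + 385×0.09915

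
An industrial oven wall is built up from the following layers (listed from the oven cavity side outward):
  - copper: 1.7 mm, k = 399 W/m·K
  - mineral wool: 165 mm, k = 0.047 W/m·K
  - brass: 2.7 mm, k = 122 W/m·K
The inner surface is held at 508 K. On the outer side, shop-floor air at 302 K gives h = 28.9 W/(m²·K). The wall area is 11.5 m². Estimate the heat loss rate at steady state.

Treating each layer as a thermal resistance in series:
R_copper = L/(kA) = 0.0017/(399×11.5) = 3.705×10^-7 K/W
R_mineral wool = L/(kA) = 0.165/(0.047×11.5) = 0.3053 K/W
R_brass = L/(kA) = 0.0027/(122×11.5) = 1.924×10^-6 K/W
R_outer film = 1/(h_o·A) = 1/(28.9×11.5) = 0.003009 K/W
R_total = 0.3083 K/W
Q = ΔT / R_total = 206 / 0.3083

Q ≈ 668 W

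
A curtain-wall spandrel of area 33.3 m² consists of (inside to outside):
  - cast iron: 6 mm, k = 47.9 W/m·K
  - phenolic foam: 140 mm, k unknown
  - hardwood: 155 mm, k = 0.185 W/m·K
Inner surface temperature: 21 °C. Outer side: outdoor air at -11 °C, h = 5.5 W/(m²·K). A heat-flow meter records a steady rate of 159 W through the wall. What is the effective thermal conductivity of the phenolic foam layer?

Thermal resistances in series:
R_cast iron = L/(kA) = 0.006/(47.9×33.3) = 3.762×10^-6 K/W
R_hardwood = L/(kA) = 0.155/(0.185×33.3) = 0.02516 K/W
R_outer film = 1/(h_o·A) = 1/(5.5×33.3) = 0.00546 K/W
Sum of known resistances R_other = 0.03062 K/W
Total R = ΔT/Q = 32/159 = 0.2013 K/W
R_phenolic foam = R_total − R_other = 0.1706 K/W
k = L/(R·A) = 0.14/(0.1706×33.3)

k ≈ 0.0246 W/(m·K)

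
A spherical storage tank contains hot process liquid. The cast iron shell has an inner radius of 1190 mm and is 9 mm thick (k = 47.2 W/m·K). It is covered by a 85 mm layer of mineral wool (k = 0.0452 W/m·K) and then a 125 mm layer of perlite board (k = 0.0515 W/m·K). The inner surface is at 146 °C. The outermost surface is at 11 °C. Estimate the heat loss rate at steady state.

Each spherical layer contributes R = (1/r_i − 1/r_o)/(4πk):
R_cast iron shell = (1/1.19 − 1/1.199)/(4π×47.2) = 1.063×10^-5 K/W
R_mineral wool = (1/1.199 − 1/1.284)/(4π×0.0452) = 0.0972 K/W
R_perlite board = (1/1.284 − 1/1.409)/(4π×0.0515) = 0.1068 K/W
R_total = 0.204 K/W
Q = ΔT/R_total = 135/0.204

Q ≈ 662 W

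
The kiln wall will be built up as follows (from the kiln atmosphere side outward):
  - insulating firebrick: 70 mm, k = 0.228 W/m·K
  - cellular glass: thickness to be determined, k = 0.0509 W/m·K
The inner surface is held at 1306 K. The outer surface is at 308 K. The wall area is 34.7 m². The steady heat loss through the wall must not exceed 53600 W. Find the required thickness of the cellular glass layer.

Model the wall as resistances in series:
R_insulating firebrick = L/(kA) = 0.07/(0.228×34.7) = 0.008848 K/W
Sum of the known resistances R_other = 0.008848 K/W
Required total resistance R_tot = ΔT/Q_allow = 998/53600 = 0.01862 K/W
R_cellular glass = R_tot − R_other = 0.009772 K/W
L = R·k·A = 0.009772×0.0509×34.7

L ≈ 17.3 mm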